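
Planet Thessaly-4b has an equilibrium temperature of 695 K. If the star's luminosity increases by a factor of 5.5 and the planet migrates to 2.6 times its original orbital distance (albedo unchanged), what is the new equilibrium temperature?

T_eq ∝ L^(1/4) · d^(−1/2).
T′ = 695 × 5.5^(1/4) / 2.6^(1/2) = 660 K.

T_eq ≈ 660 K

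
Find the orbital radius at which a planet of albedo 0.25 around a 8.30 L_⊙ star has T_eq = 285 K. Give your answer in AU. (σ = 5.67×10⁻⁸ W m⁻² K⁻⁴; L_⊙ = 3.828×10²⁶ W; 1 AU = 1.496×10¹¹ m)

L = 8.30 × 3.828×10²⁶ = 3.18×10²⁷ W.
From T_eq⁴ = L(1−A)/(16πσd²): d = √[L(1−A)/(16πσT_eq⁴)].
d = √[3.18×10²⁷ × 0.75 / (16π × 5.67×10⁻⁸ × (285)⁴)] = 3.56×10¹¹ m = 2.38 AU.

d ≈ 2.38 AU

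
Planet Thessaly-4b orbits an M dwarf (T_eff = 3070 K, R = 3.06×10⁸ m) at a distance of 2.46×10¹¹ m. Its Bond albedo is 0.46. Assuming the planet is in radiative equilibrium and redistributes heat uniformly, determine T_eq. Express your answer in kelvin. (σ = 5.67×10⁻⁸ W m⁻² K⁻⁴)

L = 4πR_⋆²σT_⋆⁴ = 4π(3.06×10⁸)² × 5.67×10⁻⁸ × (3070)⁴ = 5.93×10²⁴ W.
S = L/(4πd²) = 7.79 W m⁻².
Energy balance: absorbed = emitted ⇒ πR²·S(1−A) = 4πR²·σT_eq⁴, so T_eq⁴ = S(1−A)/(4σ).
T_eq = [7.79 × 0.54 / (4 × 5.67×10⁻⁸)]^(1/4) = (1.86×10⁷)^(1/4) = 65.6 K.

T_eq ≈ 65.6 K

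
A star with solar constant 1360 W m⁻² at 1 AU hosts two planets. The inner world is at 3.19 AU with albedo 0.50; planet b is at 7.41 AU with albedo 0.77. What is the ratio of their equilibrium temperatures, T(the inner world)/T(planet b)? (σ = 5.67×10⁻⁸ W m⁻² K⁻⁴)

T_eq = [S₀(1−A)/(4σd²)]^(1/4), so T ∝ (1−A)^(1/4) / √d.
T₁ = [1360×0.50/(4×5.67×10⁻⁸×3.19²)]^(1/4) = 131.02 K.
T₂ = [1360×0.23/(4×5.67×10⁻⁸×7.41²)]^(1/4) = 70.79 K.

T₁/T₂ ≈ 1.851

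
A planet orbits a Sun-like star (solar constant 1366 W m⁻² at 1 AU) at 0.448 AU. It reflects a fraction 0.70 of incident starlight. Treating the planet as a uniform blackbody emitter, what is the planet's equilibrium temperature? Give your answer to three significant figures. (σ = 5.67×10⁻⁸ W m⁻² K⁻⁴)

T_eq ≈ 308 K

Flux at 0.448 AU: S = 1366/0.448² = 6810 W m⁻².
Energy balance: absorbed = emitted ⇒ πR²·S(1−A) = 4πR²·σT_eq⁴, so T_eq⁴ = S(1−A)/(4σ).
T_eq = [6810 × 0.30 / (4 × 5.67×10⁻⁸)]^(1/4) = (9.00×10⁹)^(1/4) = 308 K.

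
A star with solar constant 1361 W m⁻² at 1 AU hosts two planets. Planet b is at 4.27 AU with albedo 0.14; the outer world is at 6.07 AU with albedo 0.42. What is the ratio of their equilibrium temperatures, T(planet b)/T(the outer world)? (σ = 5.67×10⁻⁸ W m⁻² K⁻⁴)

T_eq = [S₀(1−A)/(4σd²)]^(1/4), so T ∝ (1−A)^(1/4) / √d.
T₁ = [1361×0.86/(4×5.67×10⁻⁸×4.27²)]^(1/4) = 129.71 K.
T₂ = [1361×0.58/(4×5.67×10⁻⁸×6.07²)]^(1/4) = 98.59 K.

T₁/T₂ ≈ 1.316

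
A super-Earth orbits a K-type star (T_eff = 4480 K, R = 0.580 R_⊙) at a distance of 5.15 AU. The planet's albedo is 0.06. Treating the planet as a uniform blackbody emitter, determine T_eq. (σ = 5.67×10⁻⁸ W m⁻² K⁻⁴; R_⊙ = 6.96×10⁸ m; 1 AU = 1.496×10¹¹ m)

R_⋆ = 0.580 × 6.96×10⁸ = 4.04×10⁸ m.
d = 5.15 AU = 7.70×10¹¹ m.
L = 4πR_⋆²σT_⋆⁴ = 4π(4.04×10⁸)² × 5.67×10⁻⁸ × (4480)⁴ = 4.68×10²⁵ W.
S = L/(4πd²) = 6.27 W m⁻².
Energy balance: absorbed = emitted ⇒ πR²·S(1−A) = 4πR²·σT_eq⁴, so T_eq⁴ = S(1−A)/(4σ).
T_eq = [6.27 × 0.94 / (4 × 5.67×10⁻⁸)]^(1/4) = (2.60×10⁷)^(1/4) = 71.4 K.

T_eq ≈ 71.4 K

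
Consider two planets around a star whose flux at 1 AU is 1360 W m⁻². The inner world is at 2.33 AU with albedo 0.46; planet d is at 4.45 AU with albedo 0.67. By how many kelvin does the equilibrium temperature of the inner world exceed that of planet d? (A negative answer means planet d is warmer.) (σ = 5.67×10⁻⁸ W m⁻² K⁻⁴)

T_eq = [S₀(1−A)/(4σd²)]^(1/4), so T ∝ (1−A)^(1/4) / √d.
T₁ = [1360×0.54/(4×5.67×10⁻⁸×2.33²)]^(1/4) = 156.28 K.
T₂ = [1360×0.33/(4×5.67×10⁻⁸×4.45²)]^(1/4) = 99.98 K.

ΔT ≈ 56.3 K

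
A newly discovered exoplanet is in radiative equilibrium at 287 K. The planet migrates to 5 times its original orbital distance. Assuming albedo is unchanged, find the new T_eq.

T_eq ∝ L^(1/4) · d^(−1/2).
T′ = 287 / 5^(1/2) = 128 K.

T_eq ≈ 128 K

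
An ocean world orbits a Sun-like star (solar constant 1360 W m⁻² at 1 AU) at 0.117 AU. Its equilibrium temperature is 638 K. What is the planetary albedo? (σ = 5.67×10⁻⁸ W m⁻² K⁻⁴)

Flux at 0.117 AU: S = 1360/0.117² = 9.93×10⁴ W m⁻².
From T_eq⁴ = S(1−A)/(4σ): 1−A = 4σT_eq⁴/S.
1−A = 4 × 5.67×10⁻⁸ × (638)⁴ / 9.93×10⁴ = 0.378.

A ≈ 0.62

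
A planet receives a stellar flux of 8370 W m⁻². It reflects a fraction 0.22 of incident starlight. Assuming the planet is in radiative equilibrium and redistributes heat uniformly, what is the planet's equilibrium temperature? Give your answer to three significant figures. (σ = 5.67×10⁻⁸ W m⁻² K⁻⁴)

Energy balance: absorbed = emitted ⇒ πR²·S(1−A) = 4πR²·σT_eq⁴, so T_eq⁴ = S(1−A)/(4σ).
T_eq = [8370 × 0.78 / (4 × 5.67×10⁻⁸)]^(1/4) = (2.88×10¹⁰)^(1/4) = 412 K.

T_eq ≈ 412 K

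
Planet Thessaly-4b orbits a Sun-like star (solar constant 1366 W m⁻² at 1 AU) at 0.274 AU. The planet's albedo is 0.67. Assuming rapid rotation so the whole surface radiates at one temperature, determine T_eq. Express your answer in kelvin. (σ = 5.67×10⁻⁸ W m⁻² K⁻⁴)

T_eq ≈ 403 K

Flux at 0.274 AU: S = 1366/0.274² = 1.82×10⁴ W m⁻².
Energy balance: absorbed = emitted ⇒ πR²·S(1−A) = 4πR²·σT_eq⁴, so T_eq⁴ = S(1−A)/(4σ).
T_eq = [1.82×10⁴ × 0.33 / (4 × 5.67×10⁻⁸)]^(1/4) = (2.65×10¹⁰)^(1/4) = 403 K.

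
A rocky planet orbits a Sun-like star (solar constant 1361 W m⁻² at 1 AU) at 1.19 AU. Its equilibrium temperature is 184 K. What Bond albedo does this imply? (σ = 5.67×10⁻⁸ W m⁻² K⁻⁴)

A ≈ 0.73

Flux at 1.19 AU: S = 1361/1.19² = 961 W m⁻².
From T_eq⁴ = S(1−A)/(4σ): 1−A = 4σT_eq⁴/S.
1−A = 4 × 5.67×10⁻⁸ × (184)⁴ / 961 = 0.270.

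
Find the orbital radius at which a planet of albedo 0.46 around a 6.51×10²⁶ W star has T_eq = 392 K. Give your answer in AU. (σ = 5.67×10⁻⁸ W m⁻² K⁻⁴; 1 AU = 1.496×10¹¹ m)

From T_eq⁴ = L(1−A)/(16πσd²): d = √[L(1−A)/(16πσT_eq⁴)].
d = √[6.51×10²⁶ × 0.54 / (16π × 5.67×10⁻⁸ × (392)⁴)] = 7.23×10¹⁰ m = 0.483 AU.

d ≈ 0.483 AU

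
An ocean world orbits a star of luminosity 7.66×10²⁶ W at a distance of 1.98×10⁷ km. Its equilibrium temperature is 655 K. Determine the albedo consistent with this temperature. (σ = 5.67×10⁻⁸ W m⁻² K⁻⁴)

A ≈ 0.73

d = 1.98×10⁷ km = 1.98×10¹⁰ m.
Flux: S = L/(4πd²) = 7.66×10²⁶/(4π×(1.98×10¹⁰)²) = 1.55×10⁵ W m⁻².
From T_eq⁴ = S(1−A)/(4σ): 1−A = 4σT_eq⁴/S.
1−A = 4 × 5.67×10⁻⁸ × (655)⁴ / 1.55×10⁵ = 0.268.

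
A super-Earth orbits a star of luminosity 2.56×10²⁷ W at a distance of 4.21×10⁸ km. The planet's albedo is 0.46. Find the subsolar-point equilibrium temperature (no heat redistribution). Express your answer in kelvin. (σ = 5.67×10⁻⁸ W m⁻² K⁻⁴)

T_ss ≈ 323 K

d = 4.21×10⁸ km = 4.21×10¹¹ m.
Flux: S = L/(4πd²) = 2.56×10²⁷/(4π×(4.21×10¹¹)²) = 1150 W m⁻².
At the subsolar point the surface absorbs S(1−A) and emits σT⁴ per unit area — no factor of 4, since only the local patch is in balance.
T = [1150 × 0.54 / 5.67×10⁻⁸]^(1/4) = (1.09×10¹⁰)^(1/4) = 323 K.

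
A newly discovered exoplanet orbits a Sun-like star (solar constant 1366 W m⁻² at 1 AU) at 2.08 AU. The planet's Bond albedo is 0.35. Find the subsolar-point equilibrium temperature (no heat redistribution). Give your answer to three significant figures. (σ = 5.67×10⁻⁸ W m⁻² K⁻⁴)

T_ss ≈ 245 K

Flux at 2.08 AU: S = 1366/2.08² = 316 W m⁻².
At the subsolar point the surface absorbs S(1−A) and emits σT⁴ per unit area — no factor of 4, since only the local patch is in balance.
T = [316 × 0.65 / 5.67×10⁻⁸]^(1/4) = (3.62×10⁹)^(1/4) = 245 K.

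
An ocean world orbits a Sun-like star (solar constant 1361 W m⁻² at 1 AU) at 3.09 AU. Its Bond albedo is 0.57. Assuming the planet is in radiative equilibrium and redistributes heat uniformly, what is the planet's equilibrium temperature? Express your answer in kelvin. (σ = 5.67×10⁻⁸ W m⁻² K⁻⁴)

Flux at 3.09 AU: S = 1361/3.09² = 143 W m⁻².
Energy balance: absorbed = emitted ⇒ πR²·S(1−A) = 4πR²·σT_eq⁴, so T_eq⁴ = S(1−A)/(4σ).
T_eq = [143 × 0.43 / (4 × 5.67×10⁻⁸)]^(1/4) = (2.70×10⁸)^(1/4) = 128 K.

T_eq ≈ 128 K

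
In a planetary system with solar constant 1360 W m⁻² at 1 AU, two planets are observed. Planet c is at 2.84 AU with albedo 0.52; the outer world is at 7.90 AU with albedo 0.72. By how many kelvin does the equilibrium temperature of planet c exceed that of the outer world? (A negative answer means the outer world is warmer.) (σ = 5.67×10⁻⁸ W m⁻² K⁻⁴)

T_eq = [S₀(1−A)/(4σd²)]^(1/4), so T ∝ (1−A)^(1/4) / √d.
T₁ = [1360×0.48/(4×5.67×10⁻⁸×2.84²)]^(1/4) = 137.44 K.
T₂ = [1360×0.28/(4×5.67×10⁻⁸×7.90²)]^(1/4) = 72.02 K.

ΔT ≈ 65.4 K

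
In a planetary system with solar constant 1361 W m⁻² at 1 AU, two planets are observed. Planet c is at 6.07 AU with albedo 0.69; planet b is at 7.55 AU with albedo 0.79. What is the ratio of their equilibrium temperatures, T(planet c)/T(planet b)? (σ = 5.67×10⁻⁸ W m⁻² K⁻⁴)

T_eq = [S₀(1−A)/(4σd²)]^(1/4), so T ∝ (1−A)^(1/4) / √d.
T₁ = [1361×0.31/(4×5.67×10⁻⁸×6.07²)]^(1/4) = 84.29 K.
T₂ = [1361×0.21/(4×5.67×10⁻⁸×7.55²)]^(1/4) = 68.57 K.

T₁/T₂ ≈ 1.229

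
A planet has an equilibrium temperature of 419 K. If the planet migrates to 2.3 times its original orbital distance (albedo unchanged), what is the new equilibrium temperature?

T_eq ∝ L^(1/4) · d^(−1/2).
T′ = 419 / 2.3^(1/2) = 276 K.

T_eq ≈ 276 K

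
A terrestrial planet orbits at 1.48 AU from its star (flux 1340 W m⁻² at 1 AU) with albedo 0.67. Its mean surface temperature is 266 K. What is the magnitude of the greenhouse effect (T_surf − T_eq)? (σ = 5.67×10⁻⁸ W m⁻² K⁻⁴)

S = 1340/1.48² = 611.8 W m⁻².
T_eq = [S(1−A)/(4σ)]^(1/4) = [611.8×0.33/(4×5.67×10⁻⁸)]^(1/4) = 172.7 K.
ΔT = T_surf − T_eq = 266 − 172.7.

ΔT ≈ 93.3 K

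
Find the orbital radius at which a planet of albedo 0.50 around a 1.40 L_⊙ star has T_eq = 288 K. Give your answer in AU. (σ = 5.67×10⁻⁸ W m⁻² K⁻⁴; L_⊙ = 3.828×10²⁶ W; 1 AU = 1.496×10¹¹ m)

L = 1.40 × 3.828×10²⁶ = 5.36×10²⁶ W.
From T_eq⁴ = L(1−A)/(16πσd²): d = √[L(1−A)/(16πσT_eq⁴)].
d = √[5.36×10²⁶ × 0.50 / (16π × 5.67×10⁻⁸ × (288)⁴)] = 1.17×10¹¹ m = 0.781 AU.

d ≈ 0.781 AU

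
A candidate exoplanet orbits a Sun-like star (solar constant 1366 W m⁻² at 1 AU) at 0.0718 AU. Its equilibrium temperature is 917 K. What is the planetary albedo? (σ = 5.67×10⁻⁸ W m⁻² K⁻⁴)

Flux at 0.0718 AU: S = 1366/0.0718² = 2.65×10⁵ W m⁻².
From T_eq⁴ = S(1−A)/(4σ): 1−A = 4σT_eq⁴/S.
1−A = 4 × 5.67×10⁻⁸ × (917)⁴ / 2.65×10⁵ = 0.605.

A ≈ 0.39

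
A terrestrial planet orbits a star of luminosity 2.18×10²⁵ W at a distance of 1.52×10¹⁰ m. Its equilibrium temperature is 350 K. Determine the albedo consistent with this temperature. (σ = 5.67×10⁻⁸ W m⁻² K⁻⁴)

Flux: S = L/(4πd²) = 2.18×10²⁵/(4π×(1.52×10¹⁰)²) = 7510 W m⁻².
From T_eq⁴ = S(1−A)/(4σ): 1−A = 4σT_eq⁴/S.
1−A = 4 × 5.67×10⁻⁸ × (350)⁴ / 7510 = 0.453.

A ≈ 0.55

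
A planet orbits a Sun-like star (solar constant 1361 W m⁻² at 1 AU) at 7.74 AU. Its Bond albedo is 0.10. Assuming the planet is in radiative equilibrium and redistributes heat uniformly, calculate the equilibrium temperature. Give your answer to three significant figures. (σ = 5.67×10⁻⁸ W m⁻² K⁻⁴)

T_eq ≈ 97.4 K

Flux at 7.74 AU: S = 1361/7.74² = 22.7 W m⁻².
Energy balance: absorbed = emitted ⇒ πR²·S(1−A) = 4πR²·σT_eq⁴, so T_eq⁴ = S(1−A)/(4σ).
T_eq = [22.7 × 0.90 / (4 × 5.67×10⁻⁸)]^(1/4) = (9.02×10⁷)^(1/4) = 97.4 K.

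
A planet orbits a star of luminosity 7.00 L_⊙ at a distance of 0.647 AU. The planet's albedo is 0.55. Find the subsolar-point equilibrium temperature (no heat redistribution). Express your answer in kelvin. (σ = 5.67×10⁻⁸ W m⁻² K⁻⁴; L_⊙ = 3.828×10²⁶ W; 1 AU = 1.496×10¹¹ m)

d = 0.647 AU = 9.68×10¹⁰ m.
L = 7.00 × 3.828×10²⁶ = 2.68×10²⁷ W.
Flux: S = L/(4πd²) = 2.68×10²⁷/(4π×(9.68×10¹⁰)²) = 2.28×10⁴ W m⁻².
At the subsolar point the surface absorbs S(1−A) and emits σT⁴ per unit area — no factor of 4, since only the local patch is in balance.
T = [2.28×10⁴ × 0.45 / 5.67×10⁻⁸]^(1/4) = (1.81×10¹¹)^(1/4) = 652 K.

T_ss ≈ 652 K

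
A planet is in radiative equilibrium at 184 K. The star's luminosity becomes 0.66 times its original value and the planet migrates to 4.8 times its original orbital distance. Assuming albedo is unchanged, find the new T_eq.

T_eq ≈ 75.7 K

T_eq ∝ L^(1/4) · d^(−1/2).
T′ = 184 × 0.66^(1/4) / 4.8^(1/2) = 75.7 K.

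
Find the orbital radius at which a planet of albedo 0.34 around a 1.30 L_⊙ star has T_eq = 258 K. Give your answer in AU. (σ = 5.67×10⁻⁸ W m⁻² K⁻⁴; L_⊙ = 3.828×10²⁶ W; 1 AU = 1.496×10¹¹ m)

L = 1.30 × 3.828×10²⁶ = 4.98×10²⁶ W.
From T_eq⁴ = L(1−A)/(16πσd²): d = √[L(1−A)/(16πσT_eq⁴)].
d = √[4.98×10²⁶ × 0.66 / (16π × 5.67×10⁻⁸ × (258)⁴)] = 1.61×10¹¹ m = 1.08 AU.

d ≈ 1.08 AU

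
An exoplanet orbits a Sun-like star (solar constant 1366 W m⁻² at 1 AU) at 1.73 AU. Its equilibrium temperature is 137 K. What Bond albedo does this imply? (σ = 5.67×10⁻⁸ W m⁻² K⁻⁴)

Flux at 1.73 AU: S = 1366/1.73² = 456 W m⁻².
From T_eq⁴ = S(1−A)/(4σ): 1−A = 4σT_eq⁴/S.
1−A = 4 × 5.67×10⁻⁸ × (137)⁴ / 456 = 0.175.

A ≈ 0.82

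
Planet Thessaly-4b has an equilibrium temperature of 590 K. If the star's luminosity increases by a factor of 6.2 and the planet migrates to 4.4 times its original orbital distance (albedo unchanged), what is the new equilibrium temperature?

T_eq ≈ 444 K

T_eq ∝ L^(1/4) · d^(−1/2).
T′ = 590 × 6.2^(1/4) / 4.4^(1/2) = 444 K.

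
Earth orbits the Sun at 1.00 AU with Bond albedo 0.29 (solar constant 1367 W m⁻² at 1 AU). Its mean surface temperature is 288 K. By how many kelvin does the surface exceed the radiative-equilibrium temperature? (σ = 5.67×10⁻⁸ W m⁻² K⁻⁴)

ΔT ≈ 32.2 K

S = 1367/1.00² = 1367 W m⁻².
T_eq = [S(1−A)/(4σ)]^(1/4) = [1367×0.71/(4×5.67×10⁻⁸)]^(1/4) = 255.8 K.
ΔT = T_surf − T_eq = 288 − 255.8.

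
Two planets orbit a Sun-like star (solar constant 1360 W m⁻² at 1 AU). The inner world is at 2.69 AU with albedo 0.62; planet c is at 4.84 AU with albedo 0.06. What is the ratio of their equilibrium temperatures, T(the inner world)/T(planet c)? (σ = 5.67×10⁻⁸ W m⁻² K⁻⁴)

T_eq = [S₀(1−A)/(4σd²)]^(1/4), so T ∝ (1−A)^(1/4) / √d.
T₁ = [1360×0.38/(4×5.67×10⁻⁸×2.69²)]^(1/4) = 133.21 K.
T₂ = [1360×0.94/(4×5.67×10⁻⁸×4.84²)]^(1/4) = 124.55 K.

T₁/T₂ ≈ 1.070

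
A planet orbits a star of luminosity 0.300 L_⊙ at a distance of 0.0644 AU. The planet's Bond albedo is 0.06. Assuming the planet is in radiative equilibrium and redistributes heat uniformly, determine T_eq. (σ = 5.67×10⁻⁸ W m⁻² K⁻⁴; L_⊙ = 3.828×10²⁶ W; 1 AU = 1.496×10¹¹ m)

T_eq ≈ 799 K

d = 0.0644 AU = 9.63×10⁹ m.
L = 0.300 × 3.828×10²⁶ = 1.15×10²⁶ W.
Flux: S = L/(4πd²) = 1.15×10²⁶/(4π×(9.63×10⁹)²) = 9.85×10⁴ W m⁻².
Energy balance: absorbed = emitted ⇒ πR²·S(1−A) = 4πR²·σT_eq⁴, so T_eq⁴ = S(1−A)/(4σ).
T_eq = [9.85×10⁴ × 0.94 / (4 × 5.67×10⁻⁸)]^(1/4) = (4.08×10¹¹)^(1/4) = 799 K.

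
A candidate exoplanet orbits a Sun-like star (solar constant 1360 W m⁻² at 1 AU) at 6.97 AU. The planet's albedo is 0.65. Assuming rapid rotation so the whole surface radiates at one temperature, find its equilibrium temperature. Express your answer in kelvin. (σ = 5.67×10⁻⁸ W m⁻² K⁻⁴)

Flux at 6.97 AU: S = 1360/6.97² = 28.0 W m⁻².
Energy balance: absorbed = emitted ⇒ πR²·S(1−A) = 4πR²·σT_eq⁴, so T_eq⁴ = S(1−A)/(4σ).
T_eq = [28.0 × 0.35 / (4 × 5.67×10⁻⁸)]^(1/4) = (4.32×10⁷)^(1/4) = 81.1 K.

T_eq ≈ 81.1 K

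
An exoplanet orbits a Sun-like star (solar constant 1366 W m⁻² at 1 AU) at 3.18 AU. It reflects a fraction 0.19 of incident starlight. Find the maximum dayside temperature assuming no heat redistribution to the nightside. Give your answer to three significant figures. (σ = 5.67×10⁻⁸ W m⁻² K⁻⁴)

T_ss ≈ 210 K

Flux at 3.18 AU: S = 1366/3.18² = 135 W m⁻².
With no redistribution each surface element balances locally: S(1−A) = σT⁴.
T = [135 × 0.81 / 5.67×10⁻⁸]^(1/4) = (1.93×10⁹)^(1/4) = 210 K.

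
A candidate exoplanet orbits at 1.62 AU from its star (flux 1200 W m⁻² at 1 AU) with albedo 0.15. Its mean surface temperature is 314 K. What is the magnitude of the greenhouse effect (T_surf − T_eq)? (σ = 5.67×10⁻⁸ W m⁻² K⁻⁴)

S = 1200/1.62² = 457.2 W m⁻².
T_eq = [S(1−A)/(4σ)]^(1/4) = [457.2×0.85/(4×5.67×10⁻⁸)]^(1/4) = 203.5 K.
ΔT = T_surf − T_eq = 314 − 203.5.

ΔT ≈ 110.5 K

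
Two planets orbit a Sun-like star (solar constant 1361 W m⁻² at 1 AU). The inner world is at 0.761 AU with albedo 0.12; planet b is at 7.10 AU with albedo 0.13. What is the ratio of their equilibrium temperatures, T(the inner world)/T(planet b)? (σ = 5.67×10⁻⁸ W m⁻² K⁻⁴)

T₁/T₂ ≈ 3.063

T_eq = [S₀(1−A)/(4σd²)]^(1/4), so T ∝ (1−A)^(1/4) / √d.
T₁ = [1361×0.88/(4×5.67×10⁻⁸×0.761²)]^(1/4) = 309.02 K.
T₂ = [1361×0.87/(4×5.67×10⁻⁸×7.10²)]^(1/4) = 100.88 K.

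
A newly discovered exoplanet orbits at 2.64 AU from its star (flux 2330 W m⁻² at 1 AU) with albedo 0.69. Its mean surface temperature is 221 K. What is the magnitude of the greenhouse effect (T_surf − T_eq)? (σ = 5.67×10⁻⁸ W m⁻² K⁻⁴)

ΔT ≈ 74.8 K

S = 2330/2.64² = 334.3 W m⁻².
T_eq = [S(1−A)/(4σ)]^(1/4) = [334.3×0.31/(4×5.67×10⁻⁸)]^(1/4) = 146.2 K.
ΔT = T_surf − T_eq = 221 − 146.2.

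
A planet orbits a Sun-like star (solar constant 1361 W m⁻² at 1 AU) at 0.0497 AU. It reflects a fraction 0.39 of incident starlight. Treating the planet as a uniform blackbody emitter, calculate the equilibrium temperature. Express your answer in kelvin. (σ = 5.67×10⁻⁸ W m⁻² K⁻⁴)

T_eq ≈ 1100 K

Flux at 0.0497 AU: S = 1361/0.0497² = 5.51×10⁵ W m⁻².
Energy balance: absorbed = emitted ⇒ πR²·S(1−A) = 4πR²·σT_eq⁴, so T_eq⁴ = S(1−A)/(4σ).
T_eq = [5.51×10⁵ × 0.61 / (4 × 5.67×10⁻⁸)]^(1/4) = (1.48×10¹²)^(1/4) = 1100 K.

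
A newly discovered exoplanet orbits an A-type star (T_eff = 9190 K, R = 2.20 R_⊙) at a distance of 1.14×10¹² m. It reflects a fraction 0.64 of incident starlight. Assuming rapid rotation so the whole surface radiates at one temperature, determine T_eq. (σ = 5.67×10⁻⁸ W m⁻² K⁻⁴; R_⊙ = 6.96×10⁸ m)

T_eq ≈ 184 K

R_⋆ = 2.20 × 6.96×10⁸ = 1.53×10⁹ m.
L = 4πR_⋆²σT_⋆⁴ = 4π(1.53×10⁹)² × 5.67×10⁻⁸ × (9190)⁴ = 1.19×10²⁸ W.
S = L/(4πd²) = 730 W m⁻².
Energy balance: absorbed = emitted ⇒ πR²·S(1−A) = 4πR²·σT_eq⁴, so T_eq⁴ = S(1−A)/(4σ).
T_eq = [730 × 0.36 / (4 × 5.67×10⁻⁸)]^(1/4) = (1.16×10⁹)^(1/4) = 184 K.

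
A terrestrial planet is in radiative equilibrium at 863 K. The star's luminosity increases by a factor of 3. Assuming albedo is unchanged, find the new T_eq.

T_eq ∝ L^(1/4) · d^(−1/2).
T′ = 863 × 3^(1/4) = 1140 K.

T_eq ≈ 1140 K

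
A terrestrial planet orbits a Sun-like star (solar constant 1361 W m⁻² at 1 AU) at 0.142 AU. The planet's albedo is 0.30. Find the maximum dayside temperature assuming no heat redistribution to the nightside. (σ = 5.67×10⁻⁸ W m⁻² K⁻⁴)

T_ss ≈ 955 K

Flux at 0.142 AU: S = 1361/0.142² = 6.75×10⁴ W m⁻².
With no redistribution each surface element balances locally: S(1−A) = σT⁴.
T = [6.75×10⁴ × 0.70 / 5.67×10⁻⁸]^(1/4) = (8.33×10¹¹)^(1/4) = 955 K.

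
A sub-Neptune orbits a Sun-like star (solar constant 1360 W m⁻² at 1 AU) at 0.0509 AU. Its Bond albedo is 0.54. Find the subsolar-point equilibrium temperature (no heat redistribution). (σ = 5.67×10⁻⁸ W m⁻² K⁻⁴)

Flux at 0.0509 AU: S = 1360/0.0509² = 5.25×10⁵ W m⁻².
At the subsolar point the surface absorbs S(1−A) and emits σT⁴ per unit area — no factor of 4, since only the local patch is in balance.
T = [5.25×10⁵ × 0.46 / 5.67×10⁻⁸]^(1/4) = (4.26×10¹²)^(1/4) = 1440 K.

T_ss ≈ 1440 K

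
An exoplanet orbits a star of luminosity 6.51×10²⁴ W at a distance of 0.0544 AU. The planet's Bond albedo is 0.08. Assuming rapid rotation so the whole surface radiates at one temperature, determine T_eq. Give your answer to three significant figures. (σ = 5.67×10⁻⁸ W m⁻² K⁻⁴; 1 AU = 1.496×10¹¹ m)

T_eq ≈ 422 K

d = 0.0544 AU = 8.14×10⁹ m.
Flux: S = L/(4πd²) = 6.51×10²⁴/(4π×(8.14×10⁹)²) = 7820 W m⁻².
Energy balance: absorbed = emitted ⇒ πR²·S(1−A) = 4πR²·σT_eq⁴, so T_eq⁴ = S(1−A)/(4σ).
T_eq = [7820 × 0.92 / (4 × 5.67×10⁻⁸)]^(1/4) = (3.17×10¹⁰)^(1/4) = 422 K.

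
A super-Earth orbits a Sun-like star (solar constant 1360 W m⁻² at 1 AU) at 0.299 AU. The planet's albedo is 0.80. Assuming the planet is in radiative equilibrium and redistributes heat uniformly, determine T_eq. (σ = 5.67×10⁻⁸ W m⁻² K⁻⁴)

T_eq ≈ 340 K

Flux at 0.299 AU: S = 1360/0.299² = 1.52×10⁴ W m⁻².
Energy balance: absorbed = emitted ⇒ πR²·S(1−A) = 4πR²·σT_eq⁴, so T_eq⁴ = S(1−A)/(4σ).
T_eq = [1.52×10⁴ × 0.20 / (4 × 5.67×10⁻⁸)]^(1/4) = (1.34×10¹⁰)^(1/4) = 340 K.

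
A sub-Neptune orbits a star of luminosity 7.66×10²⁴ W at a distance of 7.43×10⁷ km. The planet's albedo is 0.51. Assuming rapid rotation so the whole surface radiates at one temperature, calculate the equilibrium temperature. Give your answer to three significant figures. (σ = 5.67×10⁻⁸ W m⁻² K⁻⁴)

d = 7.43×10⁷ km = 7.43×10¹⁰ m.
Flux: S = L/(4πd²) = 7.66×10²⁴/(4π×(7.43×10¹⁰)²) = 110 W m⁻².
Energy balance: absorbed = emitted ⇒ πR²·S(1−A) = 4πR²·σT_eq⁴, so T_eq⁴ = S(1−A)/(4σ).
T_eq = [110 × 0.49 / (4 × 5.67×10⁻⁸)]^(1/4) = (2.39×10⁸)^(1/4) = 124 K.

T_eq ≈ 124 K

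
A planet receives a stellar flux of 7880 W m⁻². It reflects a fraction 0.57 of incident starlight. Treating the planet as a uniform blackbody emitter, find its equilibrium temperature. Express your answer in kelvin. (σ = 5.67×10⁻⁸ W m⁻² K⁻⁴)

T_eq ≈ 350 K

Energy balance: absorbed = emitted ⇒ πR²·S(1−A) = 4πR²·σT_eq⁴, so T_eq⁴ = S(1−A)/(4σ).
T_eq = [7880 × 0.43 / (4 × 5.67×10⁻⁸)]^(1/4) = (1.49×10¹⁰)^(1/4) = 350 K.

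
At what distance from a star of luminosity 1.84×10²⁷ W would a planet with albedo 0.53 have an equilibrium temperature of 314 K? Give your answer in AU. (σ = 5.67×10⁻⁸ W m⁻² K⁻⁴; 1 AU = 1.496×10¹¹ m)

From T_eq⁴ = L(1−A)/(16πσd²): d = √[L(1−A)/(16πσT_eq⁴)].
d = √[1.84×10²⁷ × 0.47 / (16π × 5.67×10⁻⁸ × (314)⁴)] = 1.77×10¹¹ m = 1.18 AU.

d ≈ 1.18 AU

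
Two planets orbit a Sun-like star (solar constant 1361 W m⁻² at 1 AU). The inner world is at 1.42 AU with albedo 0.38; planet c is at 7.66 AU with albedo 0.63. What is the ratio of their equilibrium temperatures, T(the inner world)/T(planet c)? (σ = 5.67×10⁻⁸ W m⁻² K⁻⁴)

T_eq = [S₀(1−A)/(4σd²)]^(1/4), so T ∝ (1−A)^(1/4) / √d.
T₁ = [1361×0.62/(4×5.67×10⁻⁸×1.42²)]^(1/4) = 207.26 K.
T₂ = [1361×0.37/(4×5.67×10⁻⁸×7.66²)]^(1/4) = 78.43 K.

T₁/T₂ ≈ 2.643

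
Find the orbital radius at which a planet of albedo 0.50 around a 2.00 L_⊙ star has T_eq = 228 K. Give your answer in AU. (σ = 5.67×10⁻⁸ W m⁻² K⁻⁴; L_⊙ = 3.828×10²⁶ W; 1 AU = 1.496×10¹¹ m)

L = 2.00 × 3.828×10²⁶ = 7.66×10²⁶ W.
From T_eq⁴ = L(1−A)/(16πσd²): d = √[L(1−A)/(16πσT_eq⁴)].
d = √[7.66×10²⁶ × 0.50 / (16π × 5.67×10⁻⁸ × (228)⁴)] = 2.23×10¹¹ m = 1.49 AU.

d ≈ 1.49 AU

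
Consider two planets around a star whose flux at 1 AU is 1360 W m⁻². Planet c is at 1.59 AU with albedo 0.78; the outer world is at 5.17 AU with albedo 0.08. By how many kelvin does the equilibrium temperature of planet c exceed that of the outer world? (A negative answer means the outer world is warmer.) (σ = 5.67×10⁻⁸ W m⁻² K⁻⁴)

T_eq = [S₀(1−A)/(4σd²)]^(1/4), so T ∝ (1−A)^(1/4) / √d.
T₁ = [1360×0.22/(4×5.67×10⁻⁸×1.59²)]^(1/4) = 151.14 K.
T₂ = [1360×0.92/(4×5.67×10⁻⁸×5.17²)]^(1/4) = 119.86 K.

ΔT ≈ 31.3 K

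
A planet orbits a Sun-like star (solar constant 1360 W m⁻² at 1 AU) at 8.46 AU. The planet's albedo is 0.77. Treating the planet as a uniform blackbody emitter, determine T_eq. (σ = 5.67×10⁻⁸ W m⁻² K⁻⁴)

Flux at 8.46 AU: S = 1360/8.46² = 19.0 W m⁻².
Energy balance: absorbed = emitted ⇒ πR²·S(1−A) = 4πR²·σT_eq⁴, so T_eq⁴ = S(1−A)/(4σ).
T_eq = [19.0 × 0.23 / (4 × 5.67×10⁻⁸)]^(1/4) = (1.93×10⁷)^(1/4) = 66.3 K.

T_eq ≈ 66.3 K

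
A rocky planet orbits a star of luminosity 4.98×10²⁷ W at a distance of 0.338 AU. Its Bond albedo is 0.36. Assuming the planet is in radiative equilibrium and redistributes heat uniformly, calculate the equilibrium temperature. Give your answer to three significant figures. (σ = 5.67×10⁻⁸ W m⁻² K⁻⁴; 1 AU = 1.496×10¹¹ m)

d = 0.338 AU = 5.06×10¹⁰ m.
Flux: S = L/(4πd²) = 4.98×10²⁷/(4π×(5.06×10¹⁰)²) = 1.55×10⁵ W m⁻².
Energy balance: absorbed = emitted ⇒ πR²·S(1−A) = 4πR²·σT_eq⁴, so T_eq⁴ = S(1−A)/(4σ).
T_eq = [1.55×10⁵ × 0.64 / (4 × 5.67×10⁻⁸)]^(1/4) = (4.37×10¹¹)^(1/4) = 813 K.

T_eq ≈ 813 K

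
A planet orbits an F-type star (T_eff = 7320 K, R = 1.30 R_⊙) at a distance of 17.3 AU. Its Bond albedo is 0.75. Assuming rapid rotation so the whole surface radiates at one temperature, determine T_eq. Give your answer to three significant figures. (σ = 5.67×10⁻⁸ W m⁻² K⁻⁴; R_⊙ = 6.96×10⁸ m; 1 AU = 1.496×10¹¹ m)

T_eq ≈ 68.4 K

R_⋆ = 1.30 × 6.96×10⁸ = 9.05×10⁸ m.
d = 17.3 AU = 2.59×10¹² m.
L = 4πR_⋆²σT_⋆⁴ = 4π(9.05×10⁸)² × 5.67×10⁻⁸ × (7320)⁴ = 1.67×10²⁷ W.
S = L/(4πd²) = 19.9 W m⁻².
Energy balance: absorbed = emitted ⇒ πR²·S(1−A) = 4πR²·σT_eq⁴, so T_eq⁴ = S(1−A)/(4σ).
T_eq = [19.9 × 0.25 / (4 × 5.67×10⁻⁸)]^(1/4) = (2.19×10⁷)^(1/4) = 68.4 K.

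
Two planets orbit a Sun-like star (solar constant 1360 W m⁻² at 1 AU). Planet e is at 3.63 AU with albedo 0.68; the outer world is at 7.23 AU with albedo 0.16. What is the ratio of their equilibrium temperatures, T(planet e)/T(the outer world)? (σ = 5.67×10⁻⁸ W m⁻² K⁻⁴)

T_eq = [S₀(1−A)/(4σd²)]^(1/4), so T ∝ (1−A)^(1/4) / √d.
T₁ = [1360×0.32/(4×5.67×10⁻⁸×3.63²)]^(1/4) = 109.85 K.
T₂ = [1360×0.84/(4×5.67×10⁻⁸×7.23²)]^(1/4) = 99.08 K.

T₁/T₂ ≈ 1.109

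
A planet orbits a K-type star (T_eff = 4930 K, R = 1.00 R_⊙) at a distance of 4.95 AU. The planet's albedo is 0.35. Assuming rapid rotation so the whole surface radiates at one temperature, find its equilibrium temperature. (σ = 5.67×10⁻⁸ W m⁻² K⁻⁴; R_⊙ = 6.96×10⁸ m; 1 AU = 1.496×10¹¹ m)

T_eq ≈ 96.0 K

R_⋆ = 1.00 × 6.96×10⁸ = 6.96×10⁸ m.
d = 4.95 AU = 7.41×10¹¹ m.
L = 4πR_⋆²σT_⋆⁴ = 4π(6.96×10⁸)² × 5.67×10⁻⁸ × (4930)⁴ = 2.04×10²⁶ W.
S = L/(4πd²) = 29.6 W m⁻².
Energy balance: absorbed = emitted ⇒ πR²·S(1−A) = 4πR²·σT_eq⁴, so T_eq⁴ = S(1−A)/(4σ).
T_eq = [29.6 × 0.65 / (4 × 5.67×10⁻⁸)]^(1/4) = (8.48×10⁷)^(1/4) = 96.0 K.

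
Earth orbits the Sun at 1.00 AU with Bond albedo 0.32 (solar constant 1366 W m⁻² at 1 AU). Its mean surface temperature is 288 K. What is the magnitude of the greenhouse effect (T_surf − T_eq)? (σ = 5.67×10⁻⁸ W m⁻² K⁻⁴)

S = 1366/1.00² = 1366 W m⁻².
T_eq = [S(1−A)/(4σ)]^(1/4) = [1366×0.68/(4×5.67×10⁻⁸)]^(1/4) = 253.0 K.
ΔT = T_surf − T_eq = 288 − 253.0.

ΔT ≈ 35.0 K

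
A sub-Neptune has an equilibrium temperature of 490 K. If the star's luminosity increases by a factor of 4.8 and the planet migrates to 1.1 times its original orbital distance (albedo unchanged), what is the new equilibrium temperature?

T_eq ≈ 692 K

T_eq ∝ L^(1/4) · d^(−1/2).
T′ = 490 × 4.8^(1/4) / 1.1^(1/2) = 692 K.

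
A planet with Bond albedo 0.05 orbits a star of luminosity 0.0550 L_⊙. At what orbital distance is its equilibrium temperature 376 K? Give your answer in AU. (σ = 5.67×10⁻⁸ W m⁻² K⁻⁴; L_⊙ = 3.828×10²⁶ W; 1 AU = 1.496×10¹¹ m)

L = 0.0550 × 3.828×10²⁶ = 2.11×10²⁵ W.
From T_eq⁴ = L(1−A)/(16πσd²): d = √[L(1−A)/(16πσT_eq⁴)].
d = √[2.11×10²⁵ × 0.95 / (16π × 5.67×10⁻⁸ × (376)⁴)] = 1.87×10¹⁰ m = 0.125 AU.

d ≈ 0.125 AU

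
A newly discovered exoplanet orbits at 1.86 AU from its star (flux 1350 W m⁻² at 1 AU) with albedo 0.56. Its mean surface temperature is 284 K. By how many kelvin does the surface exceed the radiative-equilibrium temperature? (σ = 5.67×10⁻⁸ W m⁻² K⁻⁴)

ΔT ≈ 118.1 K

S = 1350/1.86² = 390.2 W m⁻².
T_eq = [S(1−A)/(4σ)]^(1/4) = [390.2×0.44/(4×5.67×10⁻⁸)]^(1/4) = 165.9 K.
ΔT = T_surf − T_eq = 284 − 165.9.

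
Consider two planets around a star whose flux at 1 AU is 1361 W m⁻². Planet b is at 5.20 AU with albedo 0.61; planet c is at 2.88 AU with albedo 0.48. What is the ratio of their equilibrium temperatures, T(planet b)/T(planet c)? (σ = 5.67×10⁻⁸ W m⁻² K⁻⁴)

T₁/T₂ ≈ 0.693

T_eq = [S₀(1−A)/(4σd²)]^(1/4), so T ∝ (1−A)^(1/4) / √d.
T₁ = [1361×0.39/(4×5.67×10⁻⁸×5.20²)]^(1/4) = 96.45 K.
T₂ = [1361×0.52/(4×5.67×10⁻⁸×2.88²)]^(1/4) = 139.27 K.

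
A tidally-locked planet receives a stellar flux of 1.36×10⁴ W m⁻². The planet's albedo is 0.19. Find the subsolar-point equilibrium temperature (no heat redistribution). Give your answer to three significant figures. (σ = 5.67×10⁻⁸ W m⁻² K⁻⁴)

At the subsolar point the surface absorbs S(1−A) and emits σT⁴ per unit area — no factor of 4, since only the local patch is in balance.
T = [1.36×10⁴ × 0.81 / 5.67×10⁻⁸]^(1/4) = (1.94×10¹¹)^(1/4) = 664 K.

T_ss ≈ 664 K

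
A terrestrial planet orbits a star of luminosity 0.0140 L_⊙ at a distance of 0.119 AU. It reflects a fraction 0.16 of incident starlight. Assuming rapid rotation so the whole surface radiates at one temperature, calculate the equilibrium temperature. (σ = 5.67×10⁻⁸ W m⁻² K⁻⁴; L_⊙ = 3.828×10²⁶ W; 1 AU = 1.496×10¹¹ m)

d = 0.119 AU = 1.78×10¹⁰ m.
L = 0.0140 × 3.828×10²⁶ = 5.36×10²⁴ W.
Flux: S = L/(4πd²) = 5.36×10²⁴/(4π×(1.78×10¹⁰)²) = 1350 W m⁻².
Energy balance: absorbed = emitted ⇒ πR²·S(1−A) = 4πR²·σT_eq⁴, so T_eq⁴ = S(1−A)/(4σ).
T_eq = [1350 × 0.84 / (4 × 5.67×10⁻⁸)]^(1/4) = (4.98×10⁹)^(1/4) = 266 K.

T_eq ≈ 266 K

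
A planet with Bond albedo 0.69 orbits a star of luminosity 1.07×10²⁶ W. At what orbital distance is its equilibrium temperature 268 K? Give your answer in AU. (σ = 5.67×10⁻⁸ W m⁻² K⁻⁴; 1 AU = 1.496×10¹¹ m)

d ≈ 0.318 AU

From T_eq⁴ = L(1−A)/(16πσd²): d = √[L(1−A)/(16πσT_eq⁴)].
d = √[1.07×10²⁶ × 0.31 / (16π × 5.67×10⁻⁸ × (268)⁴)] = 4.75×10¹⁰ m = 0.318 AU.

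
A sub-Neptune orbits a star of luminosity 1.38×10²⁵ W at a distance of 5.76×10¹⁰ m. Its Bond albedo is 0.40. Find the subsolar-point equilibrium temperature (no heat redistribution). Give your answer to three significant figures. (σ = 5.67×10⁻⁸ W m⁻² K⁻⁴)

Flux: S = L/(4πd²) = 1.38×10²⁵/(4π×(5.76×10¹⁰)²) = 331 W m⁻².
At the subsolar point the surface absorbs S(1−A) and emits σT⁴ per unit area — no factor of 4, since only the local patch is in balance.
T = [331 × 0.60 / 5.67×10⁻⁸]^(1/4) = (3.50×10⁹)^(1/4) = 243 K.

T_ss ≈ 243 K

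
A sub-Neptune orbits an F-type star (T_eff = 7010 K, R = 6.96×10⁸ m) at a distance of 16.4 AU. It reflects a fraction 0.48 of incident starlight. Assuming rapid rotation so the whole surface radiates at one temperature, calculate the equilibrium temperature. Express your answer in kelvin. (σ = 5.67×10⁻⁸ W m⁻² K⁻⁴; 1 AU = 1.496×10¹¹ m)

d = 16.4 AU = 2.45×10¹² m.
L = 4πR_⋆²σT_⋆⁴ = 4π(6.96×10⁸)² × 5.67×10⁻⁸ × (7010)⁴ = 8.33×10²⁶ W.
S = L/(4πd²) = 11.0 W m⁻².
Energy balance: absorbed = emitted ⇒ πR²·S(1−A) = 4πR²·σT_eq⁴, so T_eq⁴ = S(1−A)/(4σ).
T_eq = [11.0 × 0.52 / (4 × 5.67×10⁻⁸)]^(1/4) = (2.53×10⁷)^(1/4) = 70.9 K.

T_eq ≈ 70.9 K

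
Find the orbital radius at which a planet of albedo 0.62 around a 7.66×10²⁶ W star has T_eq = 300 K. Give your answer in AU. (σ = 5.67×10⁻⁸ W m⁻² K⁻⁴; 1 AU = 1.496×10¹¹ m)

d ≈ 0.751 AU

From T_eq⁴ = L(1−A)/(16πσd²): d = √[L(1−A)/(16πσT_eq⁴)].
d = √[7.66×10²⁶ × 0.38 / (16π × 5.67×10⁻⁸ × (300)⁴)] = 1.12×10¹¹ m = 0.751 AU.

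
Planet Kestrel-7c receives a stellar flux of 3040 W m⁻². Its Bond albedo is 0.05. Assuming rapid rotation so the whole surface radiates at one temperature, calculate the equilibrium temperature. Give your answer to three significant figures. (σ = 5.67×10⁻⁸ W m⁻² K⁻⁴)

Energy balance: absorbed = emitted ⇒ πR²·S(1−A) = 4πR²·σT_eq⁴, so T_eq⁴ = S(1−A)/(4σ).
T_eq = [3040 × 0.95 / (4 × 5.67×10⁻⁸)]^(1/4) = (1.27×10¹⁰)^(1/4) = 336 K.

T_eq ≈ 336 K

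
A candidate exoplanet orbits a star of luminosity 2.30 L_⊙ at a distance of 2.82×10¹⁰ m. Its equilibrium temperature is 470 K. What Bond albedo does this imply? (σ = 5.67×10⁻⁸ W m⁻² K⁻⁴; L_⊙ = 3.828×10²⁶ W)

A ≈ 0.87

L = 2.30 × 3.828×10²⁶ = 8.80×10²⁶ W.
Flux: S = L/(4πd²) = 8.80×10²⁶/(4π×(2.82×10¹⁰)²) = 8.81×10⁴ W m⁻².
From T_eq⁴ = S(1−A)/(4σ): 1−A = 4σT_eq⁴/S.
1−A = 4 × 5.67×10⁻⁸ × (470)⁴ / 8.81×10⁴ = 0.126.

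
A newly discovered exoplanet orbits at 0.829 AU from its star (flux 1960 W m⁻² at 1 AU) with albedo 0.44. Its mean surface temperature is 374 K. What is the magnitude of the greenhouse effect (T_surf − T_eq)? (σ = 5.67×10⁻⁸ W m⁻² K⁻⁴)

S = 1960/0.829² = 2852 W m⁻².
T_eq = [S(1−A)/(4σ)]^(1/4) = [2852×0.56/(4×5.67×10⁻⁸)]^(1/4) = 289.7 K.
ΔT = T_surf − T_eq = 374 − 289.7.

ΔT ≈ 84.3 K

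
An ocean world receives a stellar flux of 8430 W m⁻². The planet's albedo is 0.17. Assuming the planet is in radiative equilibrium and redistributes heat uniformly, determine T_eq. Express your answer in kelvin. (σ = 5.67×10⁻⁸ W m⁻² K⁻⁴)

T_eq ≈ 419 K

Energy balance: absorbed = emitted ⇒ πR²·S(1−A) = 4πR²·σT_eq⁴, so T_eq⁴ = S(1−A)/(4σ).
T_eq = [8430 × 0.83 / (4 × 5.67×10⁻⁸)]^(1/4) = (3.09×10¹⁰)^(1/4) = 419 K.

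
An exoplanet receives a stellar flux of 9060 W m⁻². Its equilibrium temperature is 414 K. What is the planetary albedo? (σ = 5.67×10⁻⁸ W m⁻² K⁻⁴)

A ≈ 0.26

From T_eq⁴ = S(1−A)/(4σ): 1−A = 4σT_eq⁴/S.
1−A = 4 × 5.67×10⁻⁸ × (414)⁴ / 9060 = 0.735.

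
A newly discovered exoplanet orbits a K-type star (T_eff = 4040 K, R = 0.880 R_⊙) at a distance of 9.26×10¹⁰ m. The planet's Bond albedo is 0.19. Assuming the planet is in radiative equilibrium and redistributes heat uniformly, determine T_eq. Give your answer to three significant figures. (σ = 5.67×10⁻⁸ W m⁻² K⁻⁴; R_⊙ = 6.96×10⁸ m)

T_eq ≈ 220 K

R_⋆ = 0.880 × 6.96×10⁸ = 6.12×10⁸ m.
L = 4πR_⋆²σT_⋆⁴ = 4π(6.12×10⁸)² × 5.67×10⁻⁸ × (4040)⁴ = 7.12×10²⁵ W.
S = L/(4πd²) = 661 W m⁻².
Energy balance: absorbed = emitted ⇒ πR²·S(1−A) = 4πR²·σT_eq⁴, so T_eq⁴ = S(1−A)/(4σ).
T_eq = [661 × 0.81 / (4 × 5.67×10⁻⁸)]^(1/4) = (2.36×10⁹)^(1/4) = 220 K.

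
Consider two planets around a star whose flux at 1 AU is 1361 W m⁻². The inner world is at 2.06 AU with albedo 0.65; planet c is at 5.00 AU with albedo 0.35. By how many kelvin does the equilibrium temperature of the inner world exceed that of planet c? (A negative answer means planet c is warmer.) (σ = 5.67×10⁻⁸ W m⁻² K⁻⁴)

ΔT ≈ 37.4 K

T_eq = [S₀(1−A)/(4σd²)]^(1/4), so T ∝ (1−A)^(1/4) / √d.
T₁ = [1361×0.35/(4×5.67×10⁻⁸×2.06²)]^(1/4) = 149.15 K.
T₂ = [1361×0.65/(4×5.67×10⁻⁸×5.00²)]^(1/4) = 111.76 K.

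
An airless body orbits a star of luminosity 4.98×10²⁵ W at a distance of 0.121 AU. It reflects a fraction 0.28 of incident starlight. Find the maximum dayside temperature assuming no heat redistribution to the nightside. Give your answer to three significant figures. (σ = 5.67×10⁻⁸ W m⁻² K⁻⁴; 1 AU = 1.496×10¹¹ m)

d = 0.121 AU = 1.81×10¹⁰ m.
Flux: S = L/(4πd²) = 4.98×10²⁵/(4π×(1.81×10¹⁰)²) = 1.21×10⁴ W m⁻².
With no redistribution each surface element balances locally: S(1−A) = σT⁴.
T = [1.21×10⁴ × 0.72 / 5.67×10⁻⁸]^(1/4) = (1.54×10¹¹)^(1/4) = 626 K.

T_ss ≈ 626 K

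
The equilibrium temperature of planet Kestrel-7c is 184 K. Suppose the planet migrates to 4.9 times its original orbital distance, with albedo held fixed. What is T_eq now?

T_eq ∝ L^(1/4) · d^(−1/2).
T′ = 184 / 4.9^(1/2) = 83.1 K.

T_eq ≈ 83.1 K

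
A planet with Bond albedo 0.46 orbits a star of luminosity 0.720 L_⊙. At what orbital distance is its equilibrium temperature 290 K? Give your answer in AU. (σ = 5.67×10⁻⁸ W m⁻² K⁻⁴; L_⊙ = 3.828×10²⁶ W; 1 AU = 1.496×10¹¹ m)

L = 0.720 × 3.828×10²⁶ = 2.76×10²⁶ W.
From T_eq⁴ = L(1−A)/(16πσd²): d = √[L(1−A)/(16πσT_eq⁴)].
d = √[2.76×10²⁶ × 0.54 / (16π × 5.67×10⁻⁸ × (290)⁴)] = 8.59×10¹⁰ m = 0.574 AU.

d ≈ 0.574 AU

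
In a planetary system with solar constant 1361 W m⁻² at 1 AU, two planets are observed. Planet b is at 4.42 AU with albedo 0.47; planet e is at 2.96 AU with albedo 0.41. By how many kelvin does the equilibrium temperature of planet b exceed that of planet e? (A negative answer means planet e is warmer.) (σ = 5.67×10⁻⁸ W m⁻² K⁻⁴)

T_eq = [S₀(1−A)/(4σd²)]^(1/4), so T ∝ (1−A)^(1/4) / √d.
T₁ = [1361×0.53/(4×5.67×10⁻⁸×4.42²)]^(1/4) = 112.96 K.
T₂ = [1361×0.59/(4×5.67×10⁻⁸×2.96²)]^(1/4) = 141.78 K.

ΔT ≈ -28.8 K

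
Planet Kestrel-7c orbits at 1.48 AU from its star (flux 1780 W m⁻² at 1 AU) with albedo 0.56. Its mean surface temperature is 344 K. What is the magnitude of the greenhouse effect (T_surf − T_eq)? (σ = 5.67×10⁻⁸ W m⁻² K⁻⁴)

S = 1780/1.48² = 812.6 W m⁻².
T_eq = [S(1−A)/(4σ)]^(1/4) = [812.6×0.44/(4×5.67×10⁻⁸)]^(1/4) = 199.3 K.
ΔT = T_surf − T_eq = 344 − 199.3.

ΔT ≈ 144.7 K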